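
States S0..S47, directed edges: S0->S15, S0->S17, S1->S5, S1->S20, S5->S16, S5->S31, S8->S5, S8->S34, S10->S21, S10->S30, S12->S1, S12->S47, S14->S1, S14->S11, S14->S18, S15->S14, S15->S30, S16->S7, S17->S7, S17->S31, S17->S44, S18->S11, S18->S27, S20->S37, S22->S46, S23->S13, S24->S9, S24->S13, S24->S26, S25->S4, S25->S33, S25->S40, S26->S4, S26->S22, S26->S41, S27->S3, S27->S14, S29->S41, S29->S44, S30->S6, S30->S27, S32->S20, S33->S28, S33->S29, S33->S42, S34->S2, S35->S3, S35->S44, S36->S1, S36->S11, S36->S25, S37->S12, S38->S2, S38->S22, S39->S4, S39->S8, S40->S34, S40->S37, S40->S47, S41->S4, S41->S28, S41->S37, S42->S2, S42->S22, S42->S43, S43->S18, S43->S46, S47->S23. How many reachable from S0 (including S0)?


BFS from S0:
  layer 0: {S0}
  layer 1: {S15, S17}
  layer 2: {S7, S14, S30, S31, S44}
  layer 3: {S1, S6, S11, S18, S27}
  layer 4: {S3, S5, S20}
  layer 5: {S16, S37}
  layer 6: {S12}
  layer 7: {S47}
  layer 8: {S23}
  layer 9: {S13}
Reachable set: {S0, S1, S3, S5, S6, S7, S11, S12, S13, S14, S15, S16, S17, S18, S20, S23, S27, S30, S31, S37, S44, S47}
Count = 22

22


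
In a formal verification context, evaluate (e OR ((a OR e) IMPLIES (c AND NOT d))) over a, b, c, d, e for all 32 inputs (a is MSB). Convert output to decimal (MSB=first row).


Formula: (e OR ((a OR e) IMPLIES (c AND NOT d))) over a, b, c, d, e (32 rows)
Evaluate each row (bits = a,b,c,d,e, MSB first):
  row 0 [00000]: (0 OR ((0 OR 0) IMPLIES (0 AND NOT 0))) -> 1
  row 1 [00001]: (1 OR ((0 OR 1) IMPLIES (0 AND NOT 0))) -> 1
  row 2 [00010]: (0 OR ((0 OR 0) IMPLIES (0 AND NOT 1))) -> 1
  row 3 [00011]: (1 OR ((0 OR 1) IMPLIES (0 AND NOT 1))) -> 1
  row 4 [00100]: (0 OR ((0 OR 0) IMPLIES (1 AND NOT 0))) -> 1
  row 5 [00101]: (1 OR ((0 OR 1) IMPLIES (1 AND NOT 0))) -> 1
  row 6 [00110]: (0 OR ((0 OR 0) IMPLIES (1 AND NOT 1))) -> 1
  row 7 [00111]: (1 OR ((0 OR 1) IMPLIES (1 AND NOT 1))) -> 1
  row 8 [01000]: (0 OR ((0 OR 0) IMPLIES (0 AND NOT 0))) -> 1
  row 9 [01001]: (1 OR ((0 OR 1) IMPLIES (0 AND NOT 0))) -> 1
  row 10 [01010]: (0 OR ((0 OR 0) IMPLIES (0 AND NOT 1))) -> 1
  row 11 [01011]: (1 OR ((0 OR 1) IMPLIES (0 AND NOT 1))) -> 1
  row 12 [01100]: (0 OR ((0 OR 0) IMPLIES (1 AND NOT 0))) -> 1
  row 13 [01101]: (1 OR ((0 OR 1) IMPLIES (1 AND NOT 0))) -> 1
  row 14 [01110]: (0 OR ((0 OR 0) IMPLIES (1 AND NOT 1))) -> 1
  row 15 [01111]: (1 OR ((0 OR 1) IMPLIES (1 AND NOT 1))) -> 1
  row 16 [10000]: (0 OR ((1 OR 0) IMPLIES (0 AND NOT 0))) -> 0
  row 17 [10001]: (1 OR ((1 OR 1) IMPLIES (0 AND NOT 0))) -> 1
  row 18 [10010]: (0 OR ((1 OR 0) IMPLIES (0 AND NOT 1))) -> 0
  row 19 [10011]: (1 OR ((1 OR 1) IMPLIES (0 AND NOT 1))) -> 1
  row 20 [10100]: (0 OR ((1 OR 0) IMPLIES (1 AND NOT 0))) -> 1
  row 21 [10101]: (1 OR ((1 OR 1) IMPLIES (1 AND NOT 0))) -> 1
  row 22 [10110]: (0 OR ((1 OR 0) IMPLIES (1 AND NOT 1))) -> 0
  row 23 [10111]: (1 OR ((1 OR 1) IMPLIES (1 AND NOT 1))) -> 1
  row 24 [11000]: (0 OR ((1 OR 0) IMPLIES (0 AND NOT 0))) -> 0
  row 25 [11001]: (1 OR ((1 OR 1) IMPLIES (0 AND NOT 0))) -> 1
  row 26 [11010]: (0 OR ((1 OR 0) IMPLIES (0 AND NOT 1))) -> 0
  row 27 [11011]: (1 OR ((1 OR 1) IMPLIES (0 AND NOT 1))) -> 1
  row 28 [11100]: (0 OR ((1 OR 0) IMPLIES (1 AND NOT 0))) -> 1
  row 29 [11101]: (1 OR ((1 OR 1) IMPLIES (1 AND NOT 0))) -> 1
  row 30 [11110]: (0 OR ((1 OR 0) IMPLIES (1 AND NOT 1))) -> 0
  row 31 [11111]: (1 OR ((1 OR 1) IMPLIES (1 AND NOT 1))) -> 1
Full result column, 4 rows per line (a,b,c fixed per line; d,e runs 00..11 left to right):
  rows 0-3 [a,b,c=000]: 1111  = hex F
  rows 4-7 [a,b,c=001]: 1111  = hex F
  rows 8-11 [a,b,c=010]: 1111  = hex F
  rows 12-15 [a,b,c=011]: 1111  = hex F
  rows 16-19 [a,b,c=100]: 0101  = hex 5
  rows 20-23 [a,b,c=101]: 1101  = hex D
  rows 24-27 [a,b,c=110]: 0101  = hex 5
  rows 28-31 [a,b,c=111]: 1101  = hex D
Output column (row 0 .. row 31) = 11111111111111110101110101011101
Output column grouped in 4s = 1111 1111 1111 1111 0101 1101 0101 1101 = 0xFFFF5D5D
Convert to decimal digit by digit (value = value*16 + digit):
  F -> 15
  15*16 + 15 (F) = 255
  255*16 + 15 (F) = 4095
  4095*16 + 15 (F) = 65535
  65535*16 + 5 = 1048565
  1048565*16 + 13 (D) = 16777053
  16777053*16 + 5 = 268432853
  268432853*16 + 13 (D) = 4294925661
Decimal = 4294925661

4294925661


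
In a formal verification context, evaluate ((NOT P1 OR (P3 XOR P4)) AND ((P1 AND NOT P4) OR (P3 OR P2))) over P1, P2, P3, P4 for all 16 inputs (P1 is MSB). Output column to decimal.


Formula: ((NOT P1 OR (P3 XOR P4)) AND ((P1 AND NOT P4) OR (P3 OR P2))) over P1, P2, P3, P4 (16 rows)
Evaluate each row (bits = P1,P2,P3,P4, MSB first):
  row 0 [0000]: ((NOT 0 OR (0 XOR 0)) AND ((0 AND NOT 0) OR (0 OR 0))) -> 0
  row 1 [0001]: ((NOT 0 OR (0 XOR 1)) AND ((0 AND NOT 1) OR (0 OR 0))) -> 0
  row 2 [0010]: ((NOT 0 OR (1 XOR 0)) AND ((0 AND NOT 0) OR (1 OR 0))) -> 1
  row 3 [0011]: ((NOT 0 OR (1 XOR 1)) AND ((0 AND NOT 1) OR (1 OR 0))) -> 1
  row 4 [0100]: ((NOT 0 OR (0 XOR 0)) AND ((0 AND NOT 0) OR (0 OR 1))) -> 1
  row 5 [0101]: ((NOT 0 OR (0 XOR 1)) AND ((0 AND NOT 1) OR (0 OR 1))) -> 1
  row 6 [0110]: ((NOT 0 OR (1 XOR 0)) AND ((0 AND NOT 0) OR (1 OR 1))) -> 1
  row 7 [0111]: ((NOT 0 OR (1 XOR 1)) AND ((0 AND NOT 1) OR (1 OR 1))) -> 1
  row 8 [1000]: ((NOT 1 OR (0 XOR 0)) AND ((1 AND NOT 0) OR (0 OR 0))) -> 0
  row 9 [1001]: ((NOT 1 OR (0 XOR 1)) AND ((1 AND NOT 1) OR (0 OR 0))) -> 0
  row 10 [1010]: ((NOT 1 OR (1 XOR 0)) AND ((1 AND NOT 0) OR (1 OR 0))) -> 1
  row 11 [1011]: ((NOT 1 OR (1 XOR 1)) AND ((1 AND NOT 1) OR (1 OR 0))) -> 0
  row 12 [1100]: ((NOT 1 OR (0 XOR 0)) AND ((1 AND NOT 0) OR (0 OR 1))) -> 0
  row 13 [1101]: ((NOT 1 OR (0 XOR 1)) AND ((1 AND NOT 1) OR (0 OR 1))) -> 1
  row 14 [1110]: ((NOT 1 OR (1 XOR 0)) AND ((1 AND NOT 0) OR (1 OR 1))) -> 1
  row 15 [1111]: ((NOT 1 OR (1 XOR 1)) AND ((1 AND NOT 1) OR (1 OR 1))) -> 0
Full result column, 4 rows per line (P1,P2 fixed per line; P3,P4 runs 00..11 left to right):
  rows 0-3 [P1,P2=00]: 0011  = hex 3
  rows 4-7 [P1,P2=01]: 1111  = hex F
  rows 8-11 [P1,P2=10]: 0010  = hex 2
  rows 12-15 [P1,P2=11]: 0110  = hex 6
Output column (row 0 .. row 15) = 0011111100100110
Output column grouped in 4s = 0011 1111 0010 0110 = 0x3F26
Convert to decimal digit by digit (value = value*16 + digit):
  3 -> 3
  3*16 + 15 (F) = 63
  63*16 + 2 = 1010
  1010*16 + 6 = 16166
Decimal = 16166

16166


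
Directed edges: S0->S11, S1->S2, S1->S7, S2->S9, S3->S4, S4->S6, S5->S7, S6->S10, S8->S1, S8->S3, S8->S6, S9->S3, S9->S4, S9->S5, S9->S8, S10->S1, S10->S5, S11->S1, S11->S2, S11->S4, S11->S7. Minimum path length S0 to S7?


BFS layer-by-layer from S0:
  dist 0: {S0}
  dist 1: {S11}
  dist 2: {S1, S2, S4, S7}
  -> S7 reached at distance 2
Shortest path length = 2

2


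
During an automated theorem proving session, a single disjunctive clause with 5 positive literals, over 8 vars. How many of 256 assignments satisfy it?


Step 1: Total=2^8=256
Step 2: Unsat when all 5 false: 2^3=8
Step 3: Sat=256-8=248

248


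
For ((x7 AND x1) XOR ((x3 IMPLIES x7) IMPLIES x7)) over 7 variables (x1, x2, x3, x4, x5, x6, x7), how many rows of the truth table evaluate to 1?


Formula: ((x7 AND x1) XOR ((x3 IMPLIES x7) IMPLIES x7)) over 7 vars (128 rows)
Evaluate each row (x1, x2, x3, x4, x5, x6, x7 as bits, MSB first):
  row 0 [0000000]: ((0 AND 0) XOR ((0 IMPLIES 0) IMPLIES 0)) -> 0
  row 1 [0000001]: ((1 AND 0) XOR ((0 IMPLIES 1) IMPLIES 1)) -> 1
  row 2 [0000010]: ((0 AND 0) XOR ((0 IMPLIES 0) IMPLIES 0)) -> 0
  row 3 [0000011]: ((1 AND 0) XOR ((0 IMPLIES 1) IMPLIES 1)) -> 1
  row 4 [0000100]: ((0 AND 0) XOR ((0 IMPLIES 0) IMPLIES 0)) -> 0
  (every remaining row is evaluated the same way; all 128 results are listed next)
Full result column, 8 rows per line (x1,x2,x3,x4 fixed per line; x5,x6,x7 runs 000..111 left to right):
  rows 0-7 [x1,x2,x3,x4=0000]: 01010101  (ones: 4)
  rows 8-15 [x1,x2,x3,x4=0001]: 01010101  (ones: 4)
  rows 16-23 [x1,x2,x3,x4=0010]: 11111111  (ones: 8)
  rows 24-31 [x1,x2,x3,x4=0011]: 11111111  (ones: 8)
  rows 32-39 [x1,x2,x3,x4=0100]: 01010101  (ones: 4)
  rows 40-47 [x1,x2,x3,x4=0101]: 01010101  (ones: 4)
  rows 48-55 [x1,x2,x3,x4=0110]: 11111111  (ones: 8)
  rows 56-63 [x1,x2,x3,x4=0111]: 11111111  (ones: 8)
  rows 64-71 [x1,x2,x3,x4=1000]: 00000000  (ones: 0)
  rows 72-79 [x1,x2,x3,x4=1001]: 00000000  (ones: 0)
  rows 80-87 [x1,x2,x3,x4=1010]: 10101010  (ones: 4)
  rows 88-95 [x1,x2,x3,x4=1011]: 10101010  (ones: 4)
  rows 96-103 [x1,x2,x3,x4=1100]: 00000000  (ones: 0)
  rows 104-111 [x1,x2,x3,x4=1101]: 00000000  (ones: 0)
  rows 112-119 [x1,x2,x3,x4=1110]: 10101010  (ones: 4)
  rows 120-127 [x1,x2,x3,x4=1111]: 10101010  (ones: 4)
Count of 1-rows = 4+4+8+8+4+4+8+8+0+0+4+4+0+0+4+4 = 64

64


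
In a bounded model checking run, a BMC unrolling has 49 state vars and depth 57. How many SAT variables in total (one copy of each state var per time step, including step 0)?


BMC unrolls to depth k, creating one copy of each state var for steps 0..k.
Step count = 57 + 1 = 58 (steps 0 through 57)
Vars per step = 49
Total = 49 * 58 = 2842

2842


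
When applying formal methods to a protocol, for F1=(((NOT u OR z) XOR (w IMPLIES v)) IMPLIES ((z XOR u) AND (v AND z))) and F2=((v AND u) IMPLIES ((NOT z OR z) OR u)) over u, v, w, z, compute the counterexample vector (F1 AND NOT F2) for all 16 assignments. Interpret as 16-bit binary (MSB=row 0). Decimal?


F1 = (((NOT u OR z) XOR (w IMPLIES v)) IMPLIES ((z XOR u) AND (v AND z)))
F2 = ((v AND u) IMPLIES ((NOT z OR z) OR u))
Counterexample to F1=>F2 is where F1=1 and F2=0.
Evaluate each row (bits = u,v,w,z, MSB first):
  row 0 [0000]: F1=1 F2=1 -> F1&~F2 -> 0
  row 1 [0001]: F1=1 F2=1 -> F1&~F2 -> 0
  row 2 [0010]: F1=0 F2=1 -> F1&~F2 -> 0
  row 3 [0011]: F1=0 F2=1 -> F1&~F2 -> 0
  row 4 [0100]: F1=1 F2=1 -> F1&~F2 -> 0
  row 5 [0101]: F1=1 F2=1 -> F1&~F2 -> 0
  row 6 [0110]: F1=1 F2=1 -> F1&~F2 -> 0
  row 7 [0111]: F1=1 F2=1 -> F1&~F2 -> 0
  row 8 [1000]: F1=0 F2=1 -> F1&~F2 -> 0
  row 9 [1001]: F1=1 F2=1 -> F1&~F2 -> 0
  row 10 [1010]: F1=1 F2=1 -> F1&~F2 -> 0
  row 11 [1011]: F1=0 F2=1 -> F1&~F2 -> 0
  row 12 [1100]: F1=0 F2=1 -> F1&~F2 -> 0
  row 13 [1101]: F1=1 F2=1 -> F1&~F2 -> 0
  row 14 [1110]: F1=0 F2=1 -> F1&~F2 -> 0
  row 15 [1111]: F1=1 F2=1 -> F1&~F2 -> 0
Full result column, 4 rows per line (u,v fixed per line; w,z runs 00..11 left to right):
  rows 0-3 [u,v=00]: 0000  = hex 0
  rows 4-7 [u,v=01]: 0000  = hex 0
  rows 8-11 [u,v=10]: 0000  = hex 0
  rows 12-15 [u,v=11]: 0000  = hex 0
Counterexample vector (row 0 .. row 15) = 0000000000000000
Output column grouped in 4s = 0000 0000 0000 0000 = 0x0000
Convert to decimal digit by digit (value = value*16 + digit):
  0 -> 0
  0*16 + 0 = 0
  0*16 + 0 = 0
  0*16 + 0 = 0
Decimal = 0

0


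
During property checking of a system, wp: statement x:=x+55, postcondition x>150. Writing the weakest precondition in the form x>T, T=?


Formula: wp(x:=E, P) = P[E/x] (substitute E for x in postcondition)
Step 1: Postcondition: x>150
Step 2: Substitute x+55 for x: x+55>150
Step 3: Solve for x: x > 150-55 = 95

95


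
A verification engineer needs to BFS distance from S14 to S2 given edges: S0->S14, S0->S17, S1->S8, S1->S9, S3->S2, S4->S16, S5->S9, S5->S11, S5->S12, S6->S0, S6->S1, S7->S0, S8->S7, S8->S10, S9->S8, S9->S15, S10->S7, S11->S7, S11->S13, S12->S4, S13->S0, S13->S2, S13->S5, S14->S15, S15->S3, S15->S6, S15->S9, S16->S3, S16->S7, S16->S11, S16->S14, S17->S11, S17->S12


BFS layer-by-layer from S14:
  dist 0: {S14}
  dist 1: {S15}
  dist 2: {S3, S6, S9}
  dist 3: {S0, S1, S2, S8}
  -> S2 reached at distance 3
Shortest path length = 3

3


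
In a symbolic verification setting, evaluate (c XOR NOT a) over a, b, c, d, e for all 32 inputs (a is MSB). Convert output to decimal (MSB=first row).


Formula: (c XOR NOT a) over a, b, c, d, e (32 rows)
Evaluate each row (bits = a,b,c,d,e, MSB first):
  row 0 [00000]: (0 XOR NOT 0) -> 1
  row 1 [00001]: (0 XOR NOT 0) -> 1
  row 2 [00010]: (0 XOR NOT 0) -> 1
  row 3 [00011]: (0 XOR NOT 0) -> 1
  row 4 [00100]: (1 XOR NOT 0) -> 0
  row 5 [00101]: (1 XOR NOT 0) -> 0
  row 6 [00110]: (1 XOR NOT 0) -> 0
  row 7 [00111]: (1 XOR NOT 0) -> 0
  row 8 [01000]: (0 XOR NOT 0) -> 1
  row 9 [01001]: (0 XOR NOT 0) -> 1
  row 10 [01010]: (0 XOR NOT 0) -> 1
  row 11 [01011]: (0 XOR NOT 0) -> 1
  row 12 [01100]: (1 XOR NOT 0) -> 0
  row 13 [01101]: (1 XOR NOT 0) -> 0
  row 14 [01110]: (1 XOR NOT 0) -> 0
  row 15 [01111]: (1 XOR NOT 0) -> 0
  row 16 [10000]: (0 XOR NOT 1) -> 0
  row 17 [10001]: (0 XOR NOT 1) -> 0
  row 18 [10010]: (0 XOR NOT 1) -> 0
  row 19 [10011]: (0 XOR NOT 1) -> 0
  row 20 [10100]: (1 XOR NOT 1) -> 1
  row 21 [10101]: (1 XOR NOT 1) -> 1
  row 22 [10110]: (1 XOR NOT 1) -> 1
  row 23 [10111]: (1 XOR NOT 1) -> 1
  row 24 [11000]: (0 XOR NOT 1) -> 0
  row 25 [11001]: (0 XOR NOT 1) -> 0
  row 26 [11010]: (0 XOR NOT 1) -> 0
  row 27 [11011]: (0 XOR NOT 1) -> 0
  row 28 [11100]: (1 XOR NOT 1) -> 1
  row 29 [11101]: (1 XOR NOT 1) -> 1
  row 30 [11110]: (1 XOR NOT 1) -> 1
  row 31 [11111]: (1 XOR NOT 1) -> 1
Full result column, 4 rows per line (a,b,c fixed per line; d,e runs 00..11 left to right):
  rows 0-3 [a,b,c=000]: 1111  = hex F
  rows 4-7 [a,b,c=001]: 0000  = hex 0
  rows 8-11 [a,b,c=010]: 1111  = hex F
  rows 12-15 [a,b,c=011]: 0000  = hex 0
  rows 16-19 [a,b,c=100]: 0000  = hex 0
  rows 20-23 [a,b,c=101]: 1111  = hex F
  rows 24-27 [a,b,c=110]: 0000  = hex 0
  rows 28-31 [a,b,c=111]: 1111  = hex F
Output column (row 0 .. row 31) = 11110000111100000000111100001111
Output column grouped in 4s = 1111 0000 1111 0000 0000 1111 0000 1111 = 0xF0F00F0F
Convert to decimal digit by digit (value = value*16 + digit):
  F -> 15
  15*16 + 0 = 240
  240*16 + 15 (F) = 3855
  3855*16 + 0 = 61680
  61680*16 + 0 = 986880
  986880*16 + 15 (F) = 15790095
  15790095*16 + 0 = 252641520
  252641520*16 + 15 (F) = 4042264335
Decimal = 4042264335

4042264335


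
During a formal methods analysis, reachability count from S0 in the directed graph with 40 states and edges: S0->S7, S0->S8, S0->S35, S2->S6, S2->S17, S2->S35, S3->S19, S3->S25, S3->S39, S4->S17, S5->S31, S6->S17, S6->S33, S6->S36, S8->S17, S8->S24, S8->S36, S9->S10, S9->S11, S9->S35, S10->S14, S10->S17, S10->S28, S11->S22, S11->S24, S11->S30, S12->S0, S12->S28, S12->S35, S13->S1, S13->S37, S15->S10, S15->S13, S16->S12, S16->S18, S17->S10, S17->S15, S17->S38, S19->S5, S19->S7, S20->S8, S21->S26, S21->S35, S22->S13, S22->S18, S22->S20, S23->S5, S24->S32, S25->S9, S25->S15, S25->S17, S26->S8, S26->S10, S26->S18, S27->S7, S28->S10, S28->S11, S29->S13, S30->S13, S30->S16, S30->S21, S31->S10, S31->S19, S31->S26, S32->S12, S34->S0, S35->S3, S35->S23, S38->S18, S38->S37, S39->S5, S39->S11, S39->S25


BFS from S0:
  layer 0: {S0}
  layer 1: {S7, S8, S35}
  layer 2: {S3, S17, S23, S24, S36}
  layer 3: {S5, S10, S15, S19, S25, S32, S38, S39}
  layer 4: {S9, S11, S12, S13, S14, S18, S28, S31, S37}
  layer 5: {S1, S22, S26, S30}
  layer 6: {S16, S20, S21}
Reachable set: {S0, S1, S3, S5, S7, S8, S9, S10, S11, S12, S13, S14, S15, S16, S17, S18, S19, S20, S21, S22, S23, S24, S25, S26, S28, S30, S31, S32, S35, S36, S37, S38, S39}
Count = 33

33


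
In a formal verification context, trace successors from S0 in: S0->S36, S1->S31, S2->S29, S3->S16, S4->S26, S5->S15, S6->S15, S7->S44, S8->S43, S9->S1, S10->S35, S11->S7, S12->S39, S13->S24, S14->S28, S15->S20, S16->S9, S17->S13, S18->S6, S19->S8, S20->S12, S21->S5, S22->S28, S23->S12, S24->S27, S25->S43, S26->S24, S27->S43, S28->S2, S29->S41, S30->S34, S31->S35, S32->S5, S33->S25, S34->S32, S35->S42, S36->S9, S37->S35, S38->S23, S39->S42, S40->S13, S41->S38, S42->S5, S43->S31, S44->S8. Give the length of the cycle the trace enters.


Trace from S0 until a state repeats:
  S0 -> S36 -> S9 -> S1 -> S31 -> S35 -> S42 -> S5 -> S15 -> S20 -> S12 -> S39 -> S42
S42 first seen at step 6, revisited at step 12.
Cycle length = 12 - 6 = 6

6


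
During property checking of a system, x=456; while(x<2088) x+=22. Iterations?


Step 1: x goes from 456 toward 2088 by 22; the body runs while x<2088, so iterations = ceil((bound-start)/step)
Step 2: Distance=1632
Step 3: ceil(1632/22)=75

75


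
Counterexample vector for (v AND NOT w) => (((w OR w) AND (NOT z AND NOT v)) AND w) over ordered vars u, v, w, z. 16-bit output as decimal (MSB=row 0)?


F1 = (v AND NOT w)
F2 = (((w OR w) AND (NOT z AND NOT v)) AND w)
Counterexample to F1=>F2 is where F1=1 and F2=0.
Evaluate each row (bits = u,v,w,z, MSB first):
  row 0 [0000]: F1=0 F2=0 -> F1&~F2 -> 0
  row 1 [0001]: F1=0 F2=0 -> F1&~F2 -> 0
  row 2 [0010]: F1=0 F2=1 -> F1&~F2 -> 0
  row 3 [0011]: F1=0 F2=0 -> F1&~F2 -> 0
  row 4 [0100]: F1=1 F2=0 -> F1&~F2 -> 1
  row 5 [0101]: F1=1 F2=0 -> F1&~F2 -> 1
  row 6 [0110]: F1=0 F2=0 -> F1&~F2 -> 0
  row 7 [0111]: F1=0 F2=0 -> F1&~F2 -> 0
  row 8 [1000]: F1=0 F2=0 -> F1&~F2 -> 0
  row 9 [1001]: F1=0 F2=0 -> F1&~F2 -> 0
  row 10 [1010]: F1=0 F2=1 -> F1&~F2 -> 0
  row 11 [1011]: F1=0 F2=0 -> F1&~F2 -> 0
  row 12 [1100]: F1=1 F2=0 -> F1&~F2 -> 1
  row 13 [1101]: F1=1 F2=0 -> F1&~F2 -> 1
  row 14 [1110]: F1=0 F2=0 -> F1&~F2 -> 0
  row 15 [1111]: F1=0 F2=0 -> F1&~F2 -> 0
Full result column, 4 rows per line (u,v fixed per line; w,z runs 00..11 left to right):
  rows 0-3 [u,v=00]: 0000  = hex 0
  rows 4-7 [u,v=01]: 1100  = hex C
  rows 8-11 [u,v=10]: 0000  = hex 0
  rows 12-15 [u,v=11]: 1100  = hex C
Counterexample vector (row 0 .. row 15) = 0000110000001100
Output column grouped in 4s = 0000 1100 0000 1100 = 0x0C0C
Convert to decimal digit by digit (value = value*16 + digit):
  0 -> 0
  0*16 + 12 (C) = 12
  12*16 + 0 = 192
  192*16 + 12 (C) = 3084
Decimal = 3084

3084


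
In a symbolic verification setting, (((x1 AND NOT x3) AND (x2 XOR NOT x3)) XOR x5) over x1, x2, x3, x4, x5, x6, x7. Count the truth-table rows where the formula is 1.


Formula: (((x1 AND NOT x3) AND (x2 XOR NOT x3)) XOR x5) over 7 vars (128 rows)
Evaluate each row (x1, x2, x3, x4, x5, x6, x7 as bits, MSB first):
  row 0 [0000000]: (((0 AND NOT 0) AND (0 XOR NOT 0)) XOR 0) -> 0
  row 1 [0000001]: (((0 AND NOT 0) AND (0 XOR NOT 0)) XOR 0) -> 0
  row 2 [0000010]: (((0 AND NOT 0) AND (0 XOR NOT 0)) XOR 0) -> 0
  row 3 [0000011]: (((0 AND NOT 0) AND (0 XOR NOT 0)) XOR 0) -> 0
  row 4 [0000100]: (((0 AND NOT 0) AND (0 XOR NOT 0)) XOR 1) -> 1
  (every remaining row is evaluated the same way; all 128 results are listed next)
Full result column, 8 rows per line (x1,x2,x3,x4 fixed per line; x5,x6,x7 runs 000..111 left to right):
  rows 0-7 [x1,x2,x3,x4=0000]: 00001111  (ones: 4)
  rows 8-15 [x1,x2,x3,x4=0001]: 00001111  (ones: 4)
  rows 16-23 [x1,x2,x3,x4=0010]: 00001111  (ones: 4)
  rows 24-31 [x1,x2,x3,x4=0011]: 00001111  (ones: 4)
  rows 32-39 [x1,x2,x3,x4=0100]: 00001111  (ones: 4)
  rows 40-47 [x1,x2,x3,x4=0101]: 00001111  (ones: 4)
  rows 48-55 [x1,x2,x3,x4=0110]: 00001111  (ones: 4)
  rows 56-63 [x1,x2,x3,x4=0111]: 00001111  (ones: 4)
  rows 64-71 [x1,x2,x3,x4=1000]: 11110000  (ones: 4)
  rows 72-79 [x1,x2,x3,x4=1001]: 11110000  (ones: 4)
  rows 80-87 [x1,x2,x3,x4=1010]: 00001111  (ones: 4)
  rows 88-95 [x1,x2,x3,x4=1011]: 00001111  (ones: 4)
  rows 96-103 [x1,x2,x3,x4=1100]: 00001111  (ones: 4)
  rows 104-111 [x1,x2,x3,x4=1101]: 00001111  (ones: 4)
  rows 112-119 [x1,x2,x3,x4=1110]: 00001111  (ones: 4)
  rows 120-127 [x1,x2,x3,x4=1111]: 00001111  (ones: 4)
Count of 1-rows = 4+4+4+4+4+4+4+4+4+4+4+4+4+4+4+4 = 64

64


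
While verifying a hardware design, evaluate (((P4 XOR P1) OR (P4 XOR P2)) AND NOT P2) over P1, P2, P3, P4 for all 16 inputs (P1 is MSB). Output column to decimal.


Formula: (((P4 XOR P1) OR (P4 XOR P2)) AND NOT P2) over P1, P2, P3, P4 (16 rows)
Evaluate each row (bits = P1,P2,P3,P4, MSB first):
  row 0 [0000]: (((0 XOR 0) OR (0 XOR 0)) AND NOT 0) -> 0
  row 1 [0001]: (((1 XOR 0) OR (1 XOR 0)) AND NOT 0) -> 1
  row 2 [0010]: (((0 XOR 0) OR (0 XOR 0)) AND NOT 0) -> 0
  row 3 [0011]: (((1 XOR 0) OR (1 XOR 0)) AND NOT 0) -> 1
  row 4 [0100]: (((0 XOR 0) OR (0 XOR 1)) AND NOT 1) -> 0
  row 5 [0101]: (((1 XOR 0) OR (1 XOR 1)) AND NOT 1) -> 0
  row 6 [0110]: (((0 XOR 0) OR (0 XOR 1)) AND NOT 1) -> 0
  row 7 [0111]: (((1 XOR 0) OR (1 XOR 1)) AND NOT 1) -> 0
  row 8 [1000]: (((0 XOR 1) OR (0 XOR 0)) AND NOT 0) -> 1
  row 9 [1001]: (((1 XOR 1) OR (1 XOR 0)) AND NOT 0) -> 1
  row 10 [1010]: (((0 XOR 1) OR (0 XOR 0)) AND NOT 0) -> 1
  row 11 [1011]: (((1 XOR 1) OR (1 XOR 0)) AND NOT 0) -> 1
  row 12 [1100]: (((0 XOR 1) OR (0 XOR 1)) AND NOT 1) -> 0
  row 13 [1101]: (((1 XOR 1) OR (1 XOR 1)) AND NOT 1) -> 0
  row 14 [1110]: (((0 XOR 1) OR (0 XOR 1)) AND NOT 1) -> 0
  row 15 [1111]: (((1 XOR 1) OR (1 XOR 1)) AND NOT 1) -> 0
Full result column, 4 rows per line (P1,P2 fixed per line; P3,P4 runs 00..11 left to right):
  rows 0-3 [P1,P2=00]: 0101  = hex 5
  rows 4-7 [P1,P2=01]: 0000  = hex 0
  rows 8-11 [P1,P2=10]: 1111  = hex F
  rows 12-15 [P1,P2=11]: 0000  = hex 0
Output column (row 0 .. row 15) = 0101000011110000
Output column grouped in 4s = 0101 0000 1111 0000 = 0x50F0
Convert to decimal digit by digit (value = value*16 + digit):
  5 -> 5
  5*16 + 0 = 80
  80*16 + 15 (F) = 1295
  1295*16 + 0 = 20720
Decimal = 20720

20720


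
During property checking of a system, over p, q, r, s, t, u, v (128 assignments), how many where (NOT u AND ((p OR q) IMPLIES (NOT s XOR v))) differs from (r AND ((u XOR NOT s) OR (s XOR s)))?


F1 = (NOT u AND ((p OR q) IMPLIES (NOT s XOR v)))
F2 = (r AND ((u XOR NOT s) OR (s XOR s)))
Evaluate both on each of 128 rows (bits = p,q,r,s,t,u,v):
  row 0 [0000000]: F1=1 F2=0 (differ) -> 1
  row 1 [0000001]: F1=1 F2=0 (differ) -> 1
  row 2 [0000010]: F1=0 F2=0 -> 0
  row 3 [0000011]: F1=0 F2=0 -> 0
  row 4 [0000100]: F1=1 F2=0 (differ) -> 1
  (every remaining row is evaluated the same way; all 128 results are listed next)
Full result column, 8 rows per line (p,q,r,s fixed per line; t,u,v runs 000..111 left to right):
  rows 0-7 [p,q,r,s=0000]: 11001100  (ones: 4)
  rows 8-15 [p,q,r,s=0001]: 11001100  (ones: 4)
  rows 16-23 [p,q,r,s=0010]: 00000000  (ones: 0)
  rows 24-31 [p,q,r,s=0011]: 11111111  (ones: 8)
  rows 32-39 [p,q,r,s=0100]: 10001000  (ones: 2)
  rows 40-47 [p,q,r,s=0101]: 01000100  (ones: 2)
  rows 48-55 [p,q,r,s=0110]: 01000100  (ones: 2)
  rows 56-63 [p,q,r,s=0111]: 01110111  (ones: 6)
  rows 64-71 [p,q,r,s=1000]: 10001000  (ones: 2)
  rows 72-79 [p,q,r,s=1001]: 01000100  (ones: 2)
  rows 80-87 [p,q,r,s=1010]: 01000100  (ones: 2)
  rows 88-95 [p,q,r,s=1011]: 01110111  (ones: 6)
  rows 96-103 [p,q,r,s=1100]: 10001000  (ones: 2)
  rows 104-111 [p,q,r,s=1101]: 01000100  (ones: 2)
  rows 112-119 [p,q,r,s=1110]: 01000100  (ones: 2)
  rows 120-127 [p,q,r,s=1111]: 01110111  (ones: 6)
Disagreements = 4+4+0+8+2+2+2+6+2+2+2+6+2+2+2+6 = 52

52


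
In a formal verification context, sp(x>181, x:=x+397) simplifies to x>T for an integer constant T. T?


Formula: sp(P, x:=E) = exists old_x. (x = E[old_x/x]) AND P[old_x/x] (old_x is the value of x before the assignment; eliminate old_x by solving x = E[old_x/x] for old_x)
Step 1: Precondition P: x>181, i.e. old_x > 181
Step 2: Assignment gives x = old_x + 397, so old_x = x - 397
Step 3: Substitute into P: x - 397 > 181
Step 4: Simplify: x > 181+397 = 578

578


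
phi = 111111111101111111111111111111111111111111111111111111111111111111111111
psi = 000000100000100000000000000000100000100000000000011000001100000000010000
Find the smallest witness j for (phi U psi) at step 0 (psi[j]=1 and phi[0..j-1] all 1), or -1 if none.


(phi U psi) at 0: need smallest j with psi[j]=1 and phi[i]=1 for all i in [0,j).
Scan from step 0:
  step 0: phi=1, psi=0 -> continue
  step 1: phi=1, psi=0 -> continue
  step 2: phi=1, psi=0 -> continue
  step 3: phi=1, psi=0 -> continue
  step 6: psi=1 and phi held for [0,6) -> witness found
Witness step = 6

6


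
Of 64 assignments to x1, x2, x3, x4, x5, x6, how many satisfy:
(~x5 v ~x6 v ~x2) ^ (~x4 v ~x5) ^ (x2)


CNF with 3 clauses over 6 vars (64 assignments).
An assignment satisfies CNF iff every clause has >=1 true literal.
Check each row (bits = x1,x2,x3,x4,x5,x6; clause T/F shown):
  row 0 [000000]: clauses=TTF -> 0
  row 1 [000001]: clauses=TTF -> 0
  row 2 [000010]: clauses=TTF -> 0
  row 3 [000011]: clauses=TTF -> 0
  row 4 [000100]: clauses=TTF -> 0
  (every remaining row is evaluated the same way; all 64 results are listed next)
Full result column, 8 rows per line (x1,x2,x3 fixed per line; x4,x5,x6 runs 000..111 left to right):
  rows 0-7 [x1,x2,x3=000]: 00000000  (ones: 0)
  rows 8-15 [x1,x2,x3=001]: 00000000  (ones: 0)
  rows 16-23 [x1,x2,x3=010]: 11101100  (ones: 5)
  rows 24-31 [x1,x2,x3=011]: 11101100  (ones: 5)
  rows 32-39 [x1,x2,x3=100]: 00000000  (ones: 0)
  rows 40-47 [x1,x2,x3=101]: 00000000  (ones: 0)
  rows 48-55 [x1,x2,x3=110]: 11101100  (ones: 5)
  rows 56-63 [x1,x2,x3=111]: 11101100  (ones: 5)
Satisfying assignments = 0+0+5+5+0+0+5+5 = 20

20


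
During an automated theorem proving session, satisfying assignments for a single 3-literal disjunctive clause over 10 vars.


Step 1: Total=2^10=1024
Step 2: Unsat when all 3 false: 2^7=128
Step 3: Sat=1024-128=896

896


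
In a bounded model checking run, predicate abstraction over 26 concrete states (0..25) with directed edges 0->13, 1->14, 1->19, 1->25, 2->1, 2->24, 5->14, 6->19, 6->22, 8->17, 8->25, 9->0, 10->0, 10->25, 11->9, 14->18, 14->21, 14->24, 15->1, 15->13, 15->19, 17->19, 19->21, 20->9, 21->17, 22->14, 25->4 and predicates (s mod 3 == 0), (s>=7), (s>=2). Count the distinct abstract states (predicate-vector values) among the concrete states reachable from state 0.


BFS from 0:
Concrete reachable: {0, 13}
Abstract via predicates (s mod 3 == 0), (s>=7), (s>=2):
  (0,1,1) <- {13}
  (1,0,0) <- {0}
Distinct abstract states = 2

2


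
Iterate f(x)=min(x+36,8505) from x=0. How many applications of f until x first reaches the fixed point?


Step 1: x=0, cap=8505, increment=36
Step 2: x grows by 36 each step until capped at 8505; fixed point is x=8505
Step 3: iterations = ceil(8505/36) = 237

237


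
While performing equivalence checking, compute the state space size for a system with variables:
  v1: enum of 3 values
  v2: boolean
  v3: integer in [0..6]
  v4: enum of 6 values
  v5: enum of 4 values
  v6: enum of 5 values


State space = product of domain sizes of all variables.
Domain sizes:
  v1 (enum of 3 values): 3
  v2 (boolean): 2
  v3 (integer in [0..6]): 7
  v4 (enum of 6 values): 6
  v5 (enum of 4 values): 4
  v6 (enum of 5 values): 5
Product = 3 * 2 * 7 * 6 * 4 * 5 = 5040

5040


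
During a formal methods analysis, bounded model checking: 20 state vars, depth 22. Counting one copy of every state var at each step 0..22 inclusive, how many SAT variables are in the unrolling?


BMC unrolls to depth k, creating one copy of each state var for steps 0..k.
Step count = 22 + 1 = 23 (steps 0 through 22)
Vars per step = 20
Total = 20 * 23 = 460

460


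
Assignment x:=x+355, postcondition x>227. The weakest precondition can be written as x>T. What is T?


Formula: wp(x:=E, P) = P[E/x] (substitute E for x in postcondition)
Step 1: Postcondition: x>227
Step 2: Substitute x+355 for x: x+355>227
Step 3: Solve for x: x > 227-355 = -128

-128


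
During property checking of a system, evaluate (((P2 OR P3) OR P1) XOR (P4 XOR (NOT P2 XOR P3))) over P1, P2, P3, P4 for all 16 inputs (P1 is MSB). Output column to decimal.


Formula: (((P2 OR P3) OR P1) XOR (P4 XOR (NOT P2 XOR P3))) over P1, P2, P3, P4 (16 rows)
Evaluate each row (bits = P1,P2,P3,P4, MSB first):
  row 0 [0000]: (((0 OR 0) OR 0) XOR (0 XOR (NOT 0 XOR 0))) -> 1
  row 1 [0001]: (((0 OR 0) OR 0) XOR (1 XOR (NOT 0 XOR 0))) -> 0
  row 2 [0010]: (((0 OR 1) OR 0) XOR (0 XOR (NOT 0 XOR 1))) -> 1
  row 3 [0011]: (((0 OR 1) OR 0) XOR (1 XOR (NOT 0 XOR 1))) -> 0
  row 4 [0100]: (((1 OR 0) OR 0) XOR (0 XOR (NOT 1 XOR 0))) -> 1
  row 5 [0101]: (((1 OR 0) OR 0) XOR (1 XOR (NOT 1 XOR 0))) -> 0
  row 6 [0110]: (((1 OR 1) OR 0) XOR (0 XOR (NOT 1 XOR 1))) -> 0
  row 7 [0111]: (((1 OR 1) OR 0) XOR (1 XOR (NOT 1 XOR 1))) -> 1
  row 8 [1000]: (((0 OR 0) OR 1) XOR (0 XOR (NOT 0 XOR 0))) -> 0
  row 9 [1001]: (((0 OR 0) OR 1) XOR (1 XOR (NOT 0 XOR 0))) -> 1
  row 10 [1010]: (((0 OR 1) OR 1) XOR (0 XOR (NOT 0 XOR 1))) -> 1
  row 11 [1011]: (((0 OR 1) OR 1) XOR (1 XOR (NOT 0 XOR 1))) -> 0
  row 12 [1100]: (((1 OR 0) OR 1) XOR (0 XOR (NOT 1 XOR 0))) -> 1
  row 13 [1101]: (((1 OR 0) OR 1) XOR (1 XOR (NOT 1 XOR 0))) -> 0
  row 14 [1110]: (((1 OR 1) OR 1) XOR (0 XOR (NOT 1 XOR 1))) -> 0
  row 15 [1111]: (((1 OR 1) OR 1) XOR (1 XOR (NOT 1 XOR 1))) -> 1
Full result column, 4 rows per line (P1,P2 fixed per line; P3,P4 runs 00..11 left to right):
  rows 0-3 [P1,P2=00]: 1010  = hex A
  rows 4-7 [P1,P2=01]: 1001  = hex 9
  rows 8-11 [P1,P2=10]: 0110  = hex 6
  rows 12-15 [P1,P2=11]: 1001  = hex 9
Output column (row 0 .. row 15) = 1010100101101001
Output column grouped in 4s = 1010 1001 0110 1001 = 0xA969
Convert to decimal digit by digit (value = value*16 + digit):
  A -> 10
  10*16 + 9 = 169
  169*16 + 6 = 2710
  2710*16 + 9 = 43369
Decimal = 43369

43369


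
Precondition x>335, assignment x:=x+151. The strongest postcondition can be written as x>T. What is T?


Formula: sp(P, x:=E) = exists old_x. (x = E[old_x/x]) AND P[old_x/x] (old_x is the value of x before the assignment; eliminate old_x by solving x = E[old_x/x] for old_x)
Step 1: Precondition P: x>335, i.e. old_x > 335
Step 2: Assignment gives x = old_x + 151, so old_x = x - 151
Step 3: Substitute into P: x - 151 > 335
Step 4: Simplify: x > 335+151 = 486

486


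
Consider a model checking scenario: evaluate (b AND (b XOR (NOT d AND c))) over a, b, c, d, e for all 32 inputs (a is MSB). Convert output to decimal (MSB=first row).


Formula: (b AND (b XOR (NOT d AND c))) over a, b, c, d, e (32 rows)
Evaluate each row (bits = a,b,c,d,e, MSB first):
  row 0 [00000]: (0 AND (0 XOR (NOT 0 AND 0))) -> 0
  row 1 [00001]: (0 AND (0 XOR (NOT 0 AND 0))) -> 0
  row 2 [00010]: (0 AND (0 XOR (NOT 1 AND 0))) -> 0
  row 3 [00011]: (0 AND (0 XOR (NOT 1 AND 0))) -> 0
  row 4 [00100]: (0 AND (0 XOR (NOT 0 AND 1))) -> 0
  row 5 [00101]: (0 AND (0 XOR (NOT 0 AND 1))) -> 0
  row 6 [00110]: (0 AND (0 XOR (NOT 1 AND 1))) -> 0
  row 7 [00111]: (0 AND (0 XOR (NOT 1 AND 1))) -> 0
  row 8 [01000]: (1 AND (1 XOR (NOT 0 AND 0))) -> 1
  row 9 [01001]: (1 AND (1 XOR (NOT 0 AND 0))) -> 1
  row 10 [01010]: (1 AND (1 XOR (NOT 1 AND 0))) -> 1
  row 11 [01011]: (1 AND (1 XOR (NOT 1 AND 0))) -> 1
  row 12 [01100]: (1 AND (1 XOR (NOT 0 AND 1))) -> 0
  row 13 [01101]: (1 AND (1 XOR (NOT 0 AND 1))) -> 0
  row 14 [01110]: (1 AND (1 XOR (NOT 1 AND 1))) -> 1
  row 15 [01111]: (1 AND (1 XOR (NOT 1 AND 1))) -> 1
  row 16 [10000]: (0 AND (0 XOR (NOT 0 AND 0))) -> 0
  row 17 [10001]: (0 AND (0 XOR (NOT 0 AND 0))) -> 0
  row 18 [10010]: (0 AND (0 XOR (NOT 1 AND 0))) -> 0
  row 19 [10011]: (0 AND (0 XOR (NOT 1 AND 0))) -> 0
  row 20 [10100]: (0 AND (0 XOR (NOT 0 AND 1))) -> 0
  row 21 [10101]: (0 AND (0 XOR (NOT 0 AND 1))) -> 0
  row 22 [10110]: (0 AND (0 XOR (NOT 1 AND 1))) -> 0
  row 23 [10111]: (0 AND (0 XOR (NOT 1 AND 1))) -> 0
  row 24 [11000]: (1 AND (1 XOR (NOT 0 AND 0))) -> 1
  row 25 [11001]: (1 AND (1 XOR (NOT 0 AND 0))) -> 1
  row 26 [11010]: (1 AND (1 XOR (NOT 1 AND 0))) -> 1
  row 27 [11011]: (1 AND (1 XOR (NOT 1 AND 0))) -> 1
  row 28 [11100]: (1 AND (1 XOR (NOT 0 AND 1))) -> 0
  row 29 [11101]: (1 AND (1 XOR (NOT 0 AND 1))) -> 0
  row 30 [11110]: (1 AND (1 XOR (NOT 1 AND 1))) -> 1
  row 31 [11111]: (1 AND (1 XOR (NOT 1 AND 1))) -> 1
Full result column, 4 rows per line (a,b,c fixed per line; d,e runs 00..11 left to right):
  rows 0-3 [a,b,c=000]: 0000  = hex 0
  rows 4-7 [a,b,c=001]: 0000  = hex 0
  rows 8-11 [a,b,c=010]: 1111  = hex F
  rows 12-15 [a,b,c=011]: 0011  = hex 3
  rows 16-19 [a,b,c=100]: 0000  = hex 0
  rows 20-23 [a,b,c=101]: 0000  = hex 0
  rows 24-27 [a,b,c=110]: 1111  = hex F
  rows 28-31 [a,b,c=111]: 0011  = hex 3
Output column (row 0 .. row 31) = 00000000111100110000000011110011
Output column grouped in 4s = 0000 0000 1111 0011 0000 0000 1111 0011 = 0x00F300F3
Convert to decimal digit by digit (value = value*16 + digit):
  0 -> 0
  0*16 + 0 = 0
  0*16 + 15 (F) = 15
  15*16 + 3 = 243
  243*16 + 0 = 3888
  3888*16 + 0 = 62208
  62208*16 + 15 (F) = 995343
  995343*16 + 3 = 15925491
Decimal = 15925491

15925491


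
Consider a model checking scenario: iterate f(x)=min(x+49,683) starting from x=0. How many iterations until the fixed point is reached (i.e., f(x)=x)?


Step 1: x=0, cap=683, increment=49
Step 2: x grows by 49 each step until capped at 683; fixed point is x=683
Step 3: iterations = ceil(683/49) = 14

14


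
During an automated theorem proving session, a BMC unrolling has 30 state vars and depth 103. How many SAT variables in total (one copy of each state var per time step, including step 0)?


BMC unrolls to depth k, creating one copy of each state var for steps 0..k.
Step count = 103 + 1 = 104 (steps 0 through 103)
Vars per step = 30
Total = 30 * 104 = 3120

3120


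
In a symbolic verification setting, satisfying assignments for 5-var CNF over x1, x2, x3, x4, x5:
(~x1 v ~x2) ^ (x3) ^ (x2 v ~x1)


CNF with 3 clauses over 5 vars (32 assignments).
An assignment satisfies CNF iff every clause has >=1 true literal.
Check each row (bits = x1,x2,x3,x4,x5; clause T/F shown):
  row 0 [00000]: clauses=TFT -> 0
  row 1 [00001]: clauses=TFT -> 0
  row 2 [00010]: clauses=TFT -> 0
  row 3 [00011]: clauses=TFT -> 0
  row 4 [00100]: clauses=TTT -> 1
  row 5 [00101]: clauses=TTT -> 1
  row 6 [00110]: clauses=TTT -> 1
  row 7 [00111]: clauses=TTT -> 1
  row 8 [01000]: clauses=TFT -> 0
  row 9 [01001]: clauses=TFT -> 0
  row 10 [01010]: clauses=TFT -> 0
  row 11 [01011]: clauses=TFT -> 0
  row 12 [01100]: clauses=TTT -> 1
  row 13 [01101]: clauses=TTT -> 1
  row 14 [01110]: clauses=TTT -> 1
  row 15 [01111]: clauses=TTT -> 1
  row 16 [10000]: clauses=TFF -> 0
  row 17 [10001]: clauses=TFF -> 0
  row 18 [10010]: clauses=TFF -> 0
  row 19 [10011]: clauses=TFF -> 0
  row 20 [10100]: clauses=TTF -> 0
  row 21 [10101]: clauses=TTF -> 0
  row 22 [10110]: clauses=TTF -> 0
  row 23 [10111]: clauses=TTF -> 0
  row 24 [11000]: clauses=FFT -> 0
  row 25 [11001]: clauses=FFT -> 0
  row 26 [11010]: clauses=FFT -> 0
  row 27 [11011]: clauses=FFT -> 0
  row 28 [11100]: clauses=FTT -> 0
  row 29 [11101]: clauses=FTT -> 0
  row 30 [11110]: clauses=FTT -> 0
  row 31 [11111]: clauses=FTT -> 0
Full result column, 8 rows per line (x1,x2 fixed per line; x3,x4,x5 runs 000..111 left to right):
  rows 0-7 [x1,x2=00]: 00001111  (ones: 4)
  rows 8-15 [x1,x2=01]: 00001111  (ones: 4)
  rows 16-23 [x1,x2=10]: 00000000  (ones: 0)
  rows 24-31 [x1,x2=11]: 00000000  (ones: 0)
Satisfying assignments = 4+4+0+0 = 8

8


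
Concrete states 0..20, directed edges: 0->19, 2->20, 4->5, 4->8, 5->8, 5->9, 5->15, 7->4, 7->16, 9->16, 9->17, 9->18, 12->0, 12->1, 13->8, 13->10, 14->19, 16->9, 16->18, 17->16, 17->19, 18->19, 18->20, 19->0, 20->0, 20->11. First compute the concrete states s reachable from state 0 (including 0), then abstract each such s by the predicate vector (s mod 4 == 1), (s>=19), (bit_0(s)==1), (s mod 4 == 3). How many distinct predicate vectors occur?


BFS from 0:
Concrete reachable: {0, 19}
Abstract via predicates (s mod 4 == 1), (s>=19), (bit_0(s)==1), (s mod 4 == 3):
  (0,0,0,0) <- {0}
  (0,1,1,1) <- {19}
Distinct abstract states = 2

2


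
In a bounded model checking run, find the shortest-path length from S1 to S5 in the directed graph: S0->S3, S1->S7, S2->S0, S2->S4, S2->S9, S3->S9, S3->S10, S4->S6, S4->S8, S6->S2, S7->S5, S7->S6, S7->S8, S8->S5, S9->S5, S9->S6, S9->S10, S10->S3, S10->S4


BFS layer-by-layer from S1:
  dist 0: {S1}
  dist 1: {S7}
  dist 2: {S5, S6, S8}
  -> S5 reached at distance 2
Shortest path length = 2

2


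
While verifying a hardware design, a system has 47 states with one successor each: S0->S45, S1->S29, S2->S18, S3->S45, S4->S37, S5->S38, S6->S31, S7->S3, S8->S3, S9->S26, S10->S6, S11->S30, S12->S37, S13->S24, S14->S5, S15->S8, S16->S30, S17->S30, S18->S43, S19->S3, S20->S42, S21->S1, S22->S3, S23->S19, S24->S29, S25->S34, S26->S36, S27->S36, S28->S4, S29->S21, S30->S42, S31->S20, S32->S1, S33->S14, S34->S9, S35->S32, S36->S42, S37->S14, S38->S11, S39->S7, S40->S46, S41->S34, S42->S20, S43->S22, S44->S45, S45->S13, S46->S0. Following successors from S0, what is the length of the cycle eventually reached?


Trace from S0 until a state repeats:
  S0 -> S45 -> S13 -> S24 -> S29 -> S21 -> S1 -> S29
S29 first seen at step 4, revisited at step 7.
Cycle length = 7 - 4 = 3

3


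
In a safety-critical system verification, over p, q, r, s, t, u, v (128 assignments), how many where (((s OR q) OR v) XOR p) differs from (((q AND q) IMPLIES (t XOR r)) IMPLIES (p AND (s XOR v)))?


F1 = (((s OR q) OR v) XOR p)
F2 = (((q AND q) IMPLIES (t XOR r)) IMPLIES (p AND (s XOR v)))
Evaluate both on each of 128 rows (bits = p,q,r,s,t,u,v):
  row 0 [0000000]: F1=0 F2=0 -> 0
  row 1 [0000001]: F1=1 F2=0 (differ) -> 1
  row 2 [0000010]: F1=0 F2=0 -> 0
  row 3 [0000011]: F1=1 F2=0 (differ) -> 1
  row 4 [0000100]: F1=0 F2=0 -> 0
  (every remaining row is evaluated the same way; all 128 results are listed next)
Full result column, 8 rows per line (p,q,r,s fixed per line; t,u,v runs 000..111 left to right):
  rows 0-7 [p,q,r,s=0000]: 01010101  (ones: 4)
  rows 8-15 [p,q,r,s=0001]: 11111111  (ones: 8)
  rows 16-23 [p,q,r,s=0010]: 01010101  (ones: 4)
  rows 24-31 [p,q,r,s=0011]: 11111111  (ones: 8)
  rows 32-39 [p,q,r,s=0100]: 00001111  (ones: 4)
  rows 40-47 [p,q,r,s=0101]: 00001111  (ones: 4)
  rows 48-55 [p,q,r,s=0110]: 11110000  (ones: 4)
  rows 56-63 [p,q,r,s=0111]: 11110000  (ones: 4)
  rows 64-71 [p,q,r,s=1000]: 11111111  (ones: 8)
  rows 72-79 [p,q,r,s=1001]: 10101010  (ones: 4)
  rows 80-87 [p,q,r,s=1010]: 11111111  (ones: 8)
  rows 88-95 [p,q,r,s=1011]: 10101010  (ones: 4)
  rows 96-103 [p,q,r,s=1100]: 11110101  (ones: 6)
  rows 104-111 [p,q,r,s=1101]: 11111010  (ones: 6)
  rows 112-119 [p,q,r,s=1110]: 01011111  (ones: 6)
  rows 120-127 [p,q,r,s=1111]: 10101111  (ones: 6)
Disagreements = 4+8+4+8+4+4+4+4+8+4+8+4+6+6+6+6 = 88

88


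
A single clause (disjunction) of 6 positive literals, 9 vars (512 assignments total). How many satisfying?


Step 1: Total=2^9=512
Step 2: Unsat when all 6 false: 2^3=8
Step 3: Sat=512-8=504

504


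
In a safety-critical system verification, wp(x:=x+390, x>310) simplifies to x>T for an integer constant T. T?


Formula: wp(x:=E, P) = P[E/x] (substitute E for x in postcondition)
Step 1: Postcondition: x>310
Step 2: Substitute x+390 for x: x+390>310
Step 3: Solve for x: x > 310-390 = -80

-80


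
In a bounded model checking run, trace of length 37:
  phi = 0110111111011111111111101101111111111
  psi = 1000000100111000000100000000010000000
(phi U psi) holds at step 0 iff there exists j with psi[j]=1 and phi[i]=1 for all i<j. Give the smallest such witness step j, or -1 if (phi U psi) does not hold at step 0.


(phi U psi) at 0: need smallest j with psi[j]=1 and phi[i]=1 for all i in [0,j).
Scan from step 0:
  step 0: psi=1 and phi held for [0,0) -> witness found
Witness step = 0

0


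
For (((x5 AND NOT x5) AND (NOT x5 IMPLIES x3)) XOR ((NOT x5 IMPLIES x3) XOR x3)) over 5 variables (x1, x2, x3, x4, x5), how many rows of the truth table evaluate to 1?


Formula: (((x5 AND NOT x5) AND (NOT x5 IMPLIES x3)) XOR ((NOT x5 IMPLIES x3) XOR x3)) over 5 vars (32 rows)
Evaluate each row (x1, x2, x3, x4, x5 as bits, MSB first):
  row 0 [00000]: (((0 AND NOT 0) AND (NOT 0 IMPLIES 0)) XOR ((NOT 0 IMPLIES 0) XOR 0)) -> 0
  row 1 [00001]: (((1 AND NOT 1) AND (NOT 1 IMPLIES 0)) XOR ((NOT 1 IMPLIES 0) XOR 0)) -> 1
  row 2 [00010]: (((0 AND NOT 0) AND (NOT 0 IMPLIES 0)) XOR ((NOT 0 IMPLIES 0) XOR 0)) -> 0
  row 3 [00011]: (((1 AND NOT 1) AND (NOT 1 IMPLIES 0)) XOR ((NOT 1 IMPLIES 0) XOR 0)) -> 1
  row 4 [00100]: (((0 AND NOT 0) AND (NOT 0 IMPLIES 1)) XOR ((NOT 0 IMPLIES 1) XOR 1)) -> 0
  row 5 [00101]: (((1 AND NOT 1) AND (NOT 1 IMPLIES 1)) XOR ((NOT 1 IMPLIES 1) XOR 1)) -> 0
  row 6 [00110]: (((0 AND NOT 0) AND (NOT 0 IMPLIES 1)) XOR ((NOT 0 IMPLIES 1) XOR 1)) -> 0
  row 7 [00111]: (((1 AND NOT 1) AND (NOT 1 IMPLIES 1)) XOR ((NOT 1 IMPLIES 1) XOR 1)) -> 0
  row 8 [01000]: (((0 AND NOT 0) AND (NOT 0 IMPLIES 0)) XOR ((NOT 0 IMPLIES 0) XOR 0)) -> 0
  row 9 [01001]: (((1 AND NOT 1) AND (NOT 1 IMPLIES 0)) XOR ((NOT 1 IMPLIES 0) XOR 0)) -> 1
  row 10 [01010]: (((0 AND NOT 0) AND (NOT 0 IMPLIES 0)) XOR ((NOT 0 IMPLIES 0) XOR 0)) -> 0
  row 11 [01011]: (((1 AND NOT 1) AND (NOT 1 IMPLIES 0)) XOR ((NOT 1 IMPLIES 0) XOR 0)) -> 1
  row 12 [01100]: (((0 AND NOT 0) AND (NOT 0 IMPLIES 1)) XOR ((NOT 0 IMPLIES 1) XOR 1)) -> 0
  row 13 [01101]: (((1 AND NOT 1) AND (NOT 1 IMPLIES 1)) XOR ((NOT 1 IMPLIES 1) XOR 1)) -> 0
  row 14 [01110]: (((0 AND NOT 0) AND (NOT 0 IMPLIES 1)) XOR ((NOT 0 IMPLIES 1) XOR 1)) -> 0
  row 15 [01111]: (((1 AND NOT 1) AND (NOT 1 IMPLIES 1)) XOR ((NOT 1 IMPLIES 1) XOR 1)) -> 0
  row 16 [10000]: (((0 AND NOT 0) AND (NOT 0 IMPLIES 0)) XOR ((NOT 0 IMPLIES 0) XOR 0)) -> 0
  row 17 [10001]: (((1 AND NOT 1) AND (NOT 1 IMPLIES 0)) XOR ((NOT 1 IMPLIES 0) XOR 0)) -> 1
  row 18 [10010]: (((0 AND NOT 0) AND (NOT 0 IMPLIES 0)) XOR ((NOT 0 IMPLIES 0) XOR 0)) -> 0
  row 19 [10011]: (((1 AND NOT 1) AND (NOT 1 IMPLIES 0)) XOR ((NOT 1 IMPLIES 0) XOR 0)) -> 1
  row 20 [10100]: (((0 AND NOT 0) AND (NOT 0 IMPLIES 1)) XOR ((NOT 0 IMPLIES 1) XOR 1)) -> 0
  row 21 [10101]: (((1 AND NOT 1) AND (NOT 1 IMPLIES 1)) XOR ((NOT 1 IMPLIES 1) XOR 1)) -> 0
  row 22 [10110]: (((0 AND NOT 0) AND (NOT 0 IMPLIES 1)) XOR ((NOT 0 IMPLIES 1) XOR 1)) -> 0
  row 23 [10111]: (((1 AND NOT 1) AND (NOT 1 IMPLIES 1)) XOR ((NOT 1 IMPLIES 1) XOR 1)) -> 0
  row 24 [11000]: (((0 AND NOT 0) AND (NOT 0 IMPLIES 0)) XOR ((NOT 0 IMPLIES 0) XOR 0)) -> 0
  row 25 [11001]: (((1 AND NOT 1) AND (NOT 1 IMPLIES 0)) XOR ((NOT 1 IMPLIES 0) XOR 0)) -> 1
  row 26 [11010]: (((0 AND NOT 0) AND (NOT 0 IMPLIES 0)) XOR ((NOT 0 IMPLIES 0) XOR 0)) -> 0
  row 27 [11011]: (((1 AND NOT 1) AND (NOT 1 IMPLIES 0)) XOR ((NOT 1 IMPLIES 0) XOR 0)) -> 1
  row 28 [11100]: (((0 AND NOT 0) AND (NOT 0 IMPLIES 1)) XOR ((NOT 0 IMPLIES 1) XOR 1)) -> 0
  row 29 [11101]: (((1 AND NOT 1) AND (NOT 1 IMPLIES 1)) XOR ((NOT 1 IMPLIES 1) XOR 1)) -> 0
  row 30 [11110]: (((0 AND NOT 0) AND (NOT 0 IMPLIES 1)) XOR ((NOT 0 IMPLIES 1) XOR 1)) -> 0
  row 31 [11111]: (((1 AND NOT 1) AND (NOT 1 IMPLIES 1)) XOR ((NOT 1 IMPLIES 1) XOR 1)) -> 0
Full result column, 8 rows per line (x1,x2 fixed per line; x3,x4,x5 runs 000..111 left to right):
  rows 0-7 [x1,x2=00]: 01010000  (ones: 2)
  rows 8-15 [x1,x2=01]: 01010000  (ones: 2)
  rows 16-23 [x1,x2=10]: 01010000  (ones: 2)
  rows 24-31 [x1,x2=11]: 01010000  (ones: 2)
Count of 1-rows = 2+2+2+2 = 8

8
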